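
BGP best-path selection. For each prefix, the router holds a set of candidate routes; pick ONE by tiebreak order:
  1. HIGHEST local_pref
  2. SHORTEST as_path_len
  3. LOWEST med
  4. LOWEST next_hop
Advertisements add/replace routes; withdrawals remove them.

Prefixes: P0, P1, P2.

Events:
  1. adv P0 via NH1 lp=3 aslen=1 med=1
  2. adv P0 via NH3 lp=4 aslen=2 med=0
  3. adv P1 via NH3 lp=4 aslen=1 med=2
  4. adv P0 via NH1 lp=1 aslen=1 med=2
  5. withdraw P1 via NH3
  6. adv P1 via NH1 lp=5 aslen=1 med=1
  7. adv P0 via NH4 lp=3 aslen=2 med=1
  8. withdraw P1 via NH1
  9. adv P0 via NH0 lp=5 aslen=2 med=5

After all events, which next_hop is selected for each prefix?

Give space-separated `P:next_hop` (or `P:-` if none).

Answer: P0:NH0 P1:- P2:-

Derivation:
Op 1: best P0=NH1 P1=- P2=-
Op 2: best P0=NH3 P1=- P2=-
Op 3: best P0=NH3 P1=NH3 P2=-
Op 4: best P0=NH3 P1=NH3 P2=-
Op 5: best P0=NH3 P1=- P2=-
Op 6: best P0=NH3 P1=NH1 P2=-
Op 7: best P0=NH3 P1=NH1 P2=-
Op 8: best P0=NH3 P1=- P2=-
Op 9: best P0=NH0 P1=- P2=-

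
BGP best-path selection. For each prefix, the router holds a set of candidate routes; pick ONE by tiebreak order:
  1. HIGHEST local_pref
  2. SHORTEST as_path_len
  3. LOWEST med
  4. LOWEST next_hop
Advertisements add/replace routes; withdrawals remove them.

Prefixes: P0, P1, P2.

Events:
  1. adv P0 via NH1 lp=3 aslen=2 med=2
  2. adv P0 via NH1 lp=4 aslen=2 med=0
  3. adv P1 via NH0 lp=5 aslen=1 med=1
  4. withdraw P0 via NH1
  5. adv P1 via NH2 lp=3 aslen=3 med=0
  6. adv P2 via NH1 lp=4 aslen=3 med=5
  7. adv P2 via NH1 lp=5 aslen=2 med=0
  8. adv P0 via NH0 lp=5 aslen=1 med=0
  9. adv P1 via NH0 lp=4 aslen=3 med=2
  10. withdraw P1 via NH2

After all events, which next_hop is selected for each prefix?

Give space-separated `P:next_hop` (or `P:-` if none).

Op 1: best P0=NH1 P1=- P2=-
Op 2: best P0=NH1 P1=- P2=-
Op 3: best P0=NH1 P1=NH0 P2=-
Op 4: best P0=- P1=NH0 P2=-
Op 5: best P0=- P1=NH0 P2=-
Op 6: best P0=- P1=NH0 P2=NH1
Op 7: best P0=- P1=NH0 P2=NH1
Op 8: best P0=NH0 P1=NH0 P2=NH1
Op 9: best P0=NH0 P1=NH0 P2=NH1
Op 10: best P0=NH0 P1=NH0 P2=NH1

Answer: P0:NH0 P1:NH0 P2:NH1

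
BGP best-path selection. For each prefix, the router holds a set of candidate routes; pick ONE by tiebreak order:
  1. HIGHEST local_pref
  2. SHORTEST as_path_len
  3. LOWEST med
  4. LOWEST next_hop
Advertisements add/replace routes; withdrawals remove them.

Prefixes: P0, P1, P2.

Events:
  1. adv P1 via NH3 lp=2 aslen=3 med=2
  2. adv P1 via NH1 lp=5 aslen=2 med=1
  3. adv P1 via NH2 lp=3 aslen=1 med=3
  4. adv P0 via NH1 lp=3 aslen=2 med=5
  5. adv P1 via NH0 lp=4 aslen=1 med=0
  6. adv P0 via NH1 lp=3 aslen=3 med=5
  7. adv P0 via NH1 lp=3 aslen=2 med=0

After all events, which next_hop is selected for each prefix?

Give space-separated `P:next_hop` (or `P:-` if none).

Op 1: best P0=- P1=NH3 P2=-
Op 2: best P0=- P1=NH1 P2=-
Op 3: best P0=- P1=NH1 P2=-
Op 4: best P0=NH1 P1=NH1 P2=-
Op 5: best P0=NH1 P1=NH1 P2=-
Op 6: best P0=NH1 P1=NH1 P2=-
Op 7: best P0=NH1 P1=NH1 P2=-

Answer: P0:NH1 P1:NH1 P2:-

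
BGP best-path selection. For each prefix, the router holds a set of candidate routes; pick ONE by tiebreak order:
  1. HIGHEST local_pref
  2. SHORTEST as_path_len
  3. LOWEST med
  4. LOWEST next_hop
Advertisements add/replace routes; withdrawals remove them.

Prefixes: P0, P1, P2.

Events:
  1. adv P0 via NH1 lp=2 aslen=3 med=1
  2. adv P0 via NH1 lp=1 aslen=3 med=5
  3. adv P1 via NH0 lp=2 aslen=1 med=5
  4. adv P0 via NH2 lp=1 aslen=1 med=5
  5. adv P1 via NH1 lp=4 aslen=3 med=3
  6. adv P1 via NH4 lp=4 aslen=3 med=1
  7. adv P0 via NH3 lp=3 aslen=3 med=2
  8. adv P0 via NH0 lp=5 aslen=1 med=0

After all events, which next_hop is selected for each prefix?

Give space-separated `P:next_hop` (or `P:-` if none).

Answer: P0:NH0 P1:NH4 P2:-

Derivation:
Op 1: best P0=NH1 P1=- P2=-
Op 2: best P0=NH1 P1=- P2=-
Op 3: best P0=NH1 P1=NH0 P2=-
Op 4: best P0=NH2 P1=NH0 P2=-
Op 5: best P0=NH2 P1=NH1 P2=-
Op 6: best P0=NH2 P1=NH4 P2=-
Op 7: best P0=NH3 P1=NH4 P2=-
Op 8: best P0=NH0 P1=NH4 P2=-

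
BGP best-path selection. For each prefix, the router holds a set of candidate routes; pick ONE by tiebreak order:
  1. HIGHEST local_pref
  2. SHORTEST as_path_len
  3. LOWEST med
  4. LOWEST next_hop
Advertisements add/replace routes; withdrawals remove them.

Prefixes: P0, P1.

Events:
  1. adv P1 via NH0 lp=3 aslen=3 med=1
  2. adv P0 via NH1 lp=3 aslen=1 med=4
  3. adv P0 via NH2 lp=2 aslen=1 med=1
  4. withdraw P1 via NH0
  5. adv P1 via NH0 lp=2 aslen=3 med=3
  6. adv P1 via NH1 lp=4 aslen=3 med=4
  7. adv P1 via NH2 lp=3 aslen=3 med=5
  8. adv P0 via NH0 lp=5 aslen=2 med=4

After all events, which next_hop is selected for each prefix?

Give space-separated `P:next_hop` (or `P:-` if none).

Answer: P0:NH0 P1:NH1

Derivation:
Op 1: best P0=- P1=NH0
Op 2: best P0=NH1 P1=NH0
Op 3: best P0=NH1 P1=NH0
Op 4: best P0=NH1 P1=-
Op 5: best P0=NH1 P1=NH0
Op 6: best P0=NH1 P1=NH1
Op 7: best P0=NH1 P1=NH1
Op 8: best P0=NH0 P1=NH1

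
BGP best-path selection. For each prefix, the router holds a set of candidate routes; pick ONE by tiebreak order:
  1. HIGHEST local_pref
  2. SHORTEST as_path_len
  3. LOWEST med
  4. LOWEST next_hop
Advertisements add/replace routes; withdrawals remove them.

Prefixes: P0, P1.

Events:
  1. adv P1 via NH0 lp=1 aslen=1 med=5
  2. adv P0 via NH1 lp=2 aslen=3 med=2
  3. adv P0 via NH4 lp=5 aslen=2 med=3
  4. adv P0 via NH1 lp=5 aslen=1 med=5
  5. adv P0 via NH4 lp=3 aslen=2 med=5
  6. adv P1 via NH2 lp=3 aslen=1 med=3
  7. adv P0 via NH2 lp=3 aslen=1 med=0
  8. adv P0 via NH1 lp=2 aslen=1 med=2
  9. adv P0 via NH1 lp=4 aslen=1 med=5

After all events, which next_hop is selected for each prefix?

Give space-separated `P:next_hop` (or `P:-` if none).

Answer: P0:NH1 P1:NH2

Derivation:
Op 1: best P0=- P1=NH0
Op 2: best P0=NH1 P1=NH0
Op 3: best P0=NH4 P1=NH0
Op 4: best P0=NH1 P1=NH0
Op 5: best P0=NH1 P1=NH0
Op 6: best P0=NH1 P1=NH2
Op 7: best P0=NH1 P1=NH2
Op 8: best P0=NH2 P1=NH2
Op 9: best P0=NH1 P1=NH2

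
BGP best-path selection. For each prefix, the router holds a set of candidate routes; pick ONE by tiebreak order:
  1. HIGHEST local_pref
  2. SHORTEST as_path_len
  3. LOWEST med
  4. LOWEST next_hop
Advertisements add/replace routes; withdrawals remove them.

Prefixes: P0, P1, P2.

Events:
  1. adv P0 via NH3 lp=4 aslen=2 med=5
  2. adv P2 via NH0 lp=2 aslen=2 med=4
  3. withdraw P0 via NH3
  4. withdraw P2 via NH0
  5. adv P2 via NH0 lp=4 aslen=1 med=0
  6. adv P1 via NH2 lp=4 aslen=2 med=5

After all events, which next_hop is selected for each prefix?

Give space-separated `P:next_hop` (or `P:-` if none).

Op 1: best P0=NH3 P1=- P2=-
Op 2: best P0=NH3 P1=- P2=NH0
Op 3: best P0=- P1=- P2=NH0
Op 4: best P0=- P1=- P2=-
Op 5: best P0=- P1=- P2=NH0
Op 6: best P0=- P1=NH2 P2=NH0

Answer: P0:- P1:NH2 P2:NH0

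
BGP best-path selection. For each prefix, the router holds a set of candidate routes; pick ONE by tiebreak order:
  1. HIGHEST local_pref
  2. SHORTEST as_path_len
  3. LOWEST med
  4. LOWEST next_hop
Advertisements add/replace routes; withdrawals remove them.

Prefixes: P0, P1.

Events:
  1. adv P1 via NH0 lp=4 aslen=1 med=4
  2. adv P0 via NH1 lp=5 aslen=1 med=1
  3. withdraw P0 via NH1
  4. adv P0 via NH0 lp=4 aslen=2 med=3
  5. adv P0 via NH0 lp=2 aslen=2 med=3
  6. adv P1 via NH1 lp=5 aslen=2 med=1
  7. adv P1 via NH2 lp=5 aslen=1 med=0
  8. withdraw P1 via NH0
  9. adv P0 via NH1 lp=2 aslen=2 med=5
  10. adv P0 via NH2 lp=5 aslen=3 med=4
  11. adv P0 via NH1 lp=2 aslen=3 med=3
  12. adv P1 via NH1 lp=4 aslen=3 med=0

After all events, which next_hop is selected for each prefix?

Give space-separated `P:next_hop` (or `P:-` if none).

Answer: P0:NH2 P1:NH2

Derivation:
Op 1: best P0=- P1=NH0
Op 2: best P0=NH1 P1=NH0
Op 3: best P0=- P1=NH0
Op 4: best P0=NH0 P1=NH0
Op 5: best P0=NH0 P1=NH0
Op 6: best P0=NH0 P1=NH1
Op 7: best P0=NH0 P1=NH2
Op 8: best P0=NH0 P1=NH2
Op 9: best P0=NH0 P1=NH2
Op 10: best P0=NH2 P1=NH2
Op 11: best P0=NH2 P1=NH2
Op 12: best P0=NH2 P1=NH2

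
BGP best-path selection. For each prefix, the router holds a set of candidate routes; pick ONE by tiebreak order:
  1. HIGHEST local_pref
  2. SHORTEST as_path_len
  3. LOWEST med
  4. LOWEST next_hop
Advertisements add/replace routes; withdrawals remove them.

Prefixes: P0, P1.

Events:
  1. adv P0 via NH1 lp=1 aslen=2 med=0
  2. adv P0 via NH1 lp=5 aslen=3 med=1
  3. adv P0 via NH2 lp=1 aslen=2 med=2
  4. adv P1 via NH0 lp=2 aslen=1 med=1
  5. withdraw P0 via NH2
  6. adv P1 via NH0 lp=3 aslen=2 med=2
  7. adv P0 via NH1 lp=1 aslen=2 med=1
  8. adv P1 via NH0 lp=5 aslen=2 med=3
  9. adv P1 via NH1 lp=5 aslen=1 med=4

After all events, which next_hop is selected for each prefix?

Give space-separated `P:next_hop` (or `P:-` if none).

Op 1: best P0=NH1 P1=-
Op 2: best P0=NH1 P1=-
Op 3: best P0=NH1 P1=-
Op 4: best P0=NH1 P1=NH0
Op 5: best P0=NH1 P1=NH0
Op 6: best P0=NH1 P1=NH0
Op 7: best P0=NH1 P1=NH0
Op 8: best P0=NH1 P1=NH0
Op 9: best P0=NH1 P1=NH1

Answer: P0:NH1 P1:NH1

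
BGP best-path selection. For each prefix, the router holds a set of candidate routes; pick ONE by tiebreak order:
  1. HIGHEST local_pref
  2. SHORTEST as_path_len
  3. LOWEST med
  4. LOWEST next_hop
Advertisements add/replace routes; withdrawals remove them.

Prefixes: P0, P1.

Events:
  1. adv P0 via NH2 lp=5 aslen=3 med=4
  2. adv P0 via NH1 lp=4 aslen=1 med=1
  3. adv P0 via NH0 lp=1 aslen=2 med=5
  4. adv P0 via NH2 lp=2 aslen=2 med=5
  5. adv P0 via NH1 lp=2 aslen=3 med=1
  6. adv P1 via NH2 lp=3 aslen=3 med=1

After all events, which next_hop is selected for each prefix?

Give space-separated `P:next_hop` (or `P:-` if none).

Answer: P0:NH2 P1:NH2

Derivation:
Op 1: best P0=NH2 P1=-
Op 2: best P0=NH2 P1=-
Op 3: best P0=NH2 P1=-
Op 4: best P0=NH1 P1=-
Op 5: best P0=NH2 P1=-
Op 6: best P0=NH2 P1=NH2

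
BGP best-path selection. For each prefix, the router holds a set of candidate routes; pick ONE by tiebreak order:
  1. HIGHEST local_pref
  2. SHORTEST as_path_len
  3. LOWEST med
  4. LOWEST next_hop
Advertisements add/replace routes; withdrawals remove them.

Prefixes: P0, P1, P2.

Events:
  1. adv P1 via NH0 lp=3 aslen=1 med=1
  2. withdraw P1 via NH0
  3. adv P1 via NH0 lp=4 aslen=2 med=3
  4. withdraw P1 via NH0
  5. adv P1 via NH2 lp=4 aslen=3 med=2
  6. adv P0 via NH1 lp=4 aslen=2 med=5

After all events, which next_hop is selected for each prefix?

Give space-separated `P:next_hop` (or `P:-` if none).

Answer: P0:NH1 P1:NH2 P2:-

Derivation:
Op 1: best P0=- P1=NH0 P2=-
Op 2: best P0=- P1=- P2=-
Op 3: best P0=- P1=NH0 P2=-
Op 4: best P0=- P1=- P2=-
Op 5: best P0=- P1=NH2 P2=-
Op 6: best P0=NH1 P1=NH2 P2=-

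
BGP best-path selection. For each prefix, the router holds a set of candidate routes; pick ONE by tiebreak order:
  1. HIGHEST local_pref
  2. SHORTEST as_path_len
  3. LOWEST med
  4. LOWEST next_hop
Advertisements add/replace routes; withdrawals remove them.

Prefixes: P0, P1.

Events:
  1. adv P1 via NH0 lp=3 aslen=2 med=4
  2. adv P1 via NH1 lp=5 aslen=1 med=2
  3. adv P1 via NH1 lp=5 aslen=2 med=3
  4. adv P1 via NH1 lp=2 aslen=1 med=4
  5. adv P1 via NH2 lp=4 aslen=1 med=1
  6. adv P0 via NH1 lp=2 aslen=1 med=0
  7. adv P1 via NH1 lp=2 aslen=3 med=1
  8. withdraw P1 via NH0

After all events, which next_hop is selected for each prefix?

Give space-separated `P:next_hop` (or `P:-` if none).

Op 1: best P0=- P1=NH0
Op 2: best P0=- P1=NH1
Op 3: best P0=- P1=NH1
Op 4: best P0=- P1=NH0
Op 5: best P0=- P1=NH2
Op 6: best P0=NH1 P1=NH2
Op 7: best P0=NH1 P1=NH2
Op 8: best P0=NH1 P1=NH2

Answer: P0:NH1 P1:NH2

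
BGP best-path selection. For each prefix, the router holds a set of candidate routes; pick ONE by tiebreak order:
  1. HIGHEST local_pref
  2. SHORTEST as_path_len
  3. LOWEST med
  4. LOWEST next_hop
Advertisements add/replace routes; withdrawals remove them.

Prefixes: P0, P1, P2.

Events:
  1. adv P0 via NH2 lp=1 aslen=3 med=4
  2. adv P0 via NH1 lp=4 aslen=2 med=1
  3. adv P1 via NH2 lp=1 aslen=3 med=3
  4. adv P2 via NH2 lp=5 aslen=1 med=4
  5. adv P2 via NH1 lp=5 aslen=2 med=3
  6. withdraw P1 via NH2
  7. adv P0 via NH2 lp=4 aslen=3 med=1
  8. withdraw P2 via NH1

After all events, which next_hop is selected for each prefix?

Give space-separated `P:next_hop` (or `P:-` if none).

Op 1: best P0=NH2 P1=- P2=-
Op 2: best P0=NH1 P1=- P2=-
Op 3: best P0=NH1 P1=NH2 P2=-
Op 4: best P0=NH1 P1=NH2 P2=NH2
Op 5: best P0=NH1 P1=NH2 P2=NH2
Op 6: best P0=NH1 P1=- P2=NH2
Op 7: best P0=NH1 P1=- P2=NH2
Op 8: best P0=NH1 P1=- P2=NH2

Answer: P0:NH1 P1:- P2:NH2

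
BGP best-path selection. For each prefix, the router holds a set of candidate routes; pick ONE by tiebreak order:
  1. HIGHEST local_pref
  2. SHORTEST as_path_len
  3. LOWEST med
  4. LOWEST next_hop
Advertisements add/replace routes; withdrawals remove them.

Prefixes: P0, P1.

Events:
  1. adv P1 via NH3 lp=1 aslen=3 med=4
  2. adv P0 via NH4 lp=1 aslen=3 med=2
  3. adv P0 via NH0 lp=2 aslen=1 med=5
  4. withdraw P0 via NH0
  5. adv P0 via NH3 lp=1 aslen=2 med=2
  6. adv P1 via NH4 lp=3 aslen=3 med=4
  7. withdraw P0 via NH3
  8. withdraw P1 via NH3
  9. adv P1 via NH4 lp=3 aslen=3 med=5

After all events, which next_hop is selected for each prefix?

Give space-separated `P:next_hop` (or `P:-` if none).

Op 1: best P0=- P1=NH3
Op 2: best P0=NH4 P1=NH3
Op 3: best P0=NH0 P1=NH3
Op 4: best P0=NH4 P1=NH3
Op 5: best P0=NH3 P1=NH3
Op 6: best P0=NH3 P1=NH4
Op 7: best P0=NH4 P1=NH4
Op 8: best P0=NH4 P1=NH4
Op 9: best P0=NH4 P1=NH4

Answer: P0:NH4 P1:NH4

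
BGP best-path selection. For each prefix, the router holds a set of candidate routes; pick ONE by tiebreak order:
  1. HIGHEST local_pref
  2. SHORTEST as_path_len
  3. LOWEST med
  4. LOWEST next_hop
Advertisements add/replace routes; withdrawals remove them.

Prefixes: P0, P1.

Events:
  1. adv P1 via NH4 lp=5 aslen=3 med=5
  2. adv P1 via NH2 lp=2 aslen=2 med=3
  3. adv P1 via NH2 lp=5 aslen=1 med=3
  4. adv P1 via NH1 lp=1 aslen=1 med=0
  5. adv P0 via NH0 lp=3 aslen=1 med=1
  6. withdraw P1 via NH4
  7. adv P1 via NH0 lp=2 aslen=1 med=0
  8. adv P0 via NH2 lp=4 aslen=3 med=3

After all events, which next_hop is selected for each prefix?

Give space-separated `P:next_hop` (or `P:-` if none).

Answer: P0:NH2 P1:NH2

Derivation:
Op 1: best P0=- P1=NH4
Op 2: best P0=- P1=NH4
Op 3: best P0=- P1=NH2
Op 4: best P0=- P1=NH2
Op 5: best P0=NH0 P1=NH2
Op 6: best P0=NH0 P1=NH2
Op 7: best P0=NH0 P1=NH2
Op 8: best P0=NH2 P1=NH2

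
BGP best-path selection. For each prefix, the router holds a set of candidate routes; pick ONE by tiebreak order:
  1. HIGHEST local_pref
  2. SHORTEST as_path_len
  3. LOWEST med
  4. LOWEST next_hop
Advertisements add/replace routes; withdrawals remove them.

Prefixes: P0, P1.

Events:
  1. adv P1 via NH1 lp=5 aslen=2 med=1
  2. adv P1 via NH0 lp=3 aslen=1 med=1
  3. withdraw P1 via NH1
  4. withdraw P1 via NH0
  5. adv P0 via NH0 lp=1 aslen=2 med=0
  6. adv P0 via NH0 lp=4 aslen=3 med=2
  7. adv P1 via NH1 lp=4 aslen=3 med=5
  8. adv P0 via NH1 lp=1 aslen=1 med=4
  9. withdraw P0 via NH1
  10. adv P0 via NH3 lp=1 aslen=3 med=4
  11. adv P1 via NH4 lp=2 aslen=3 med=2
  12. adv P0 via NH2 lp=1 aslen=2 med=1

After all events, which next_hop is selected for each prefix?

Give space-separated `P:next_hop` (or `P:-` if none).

Op 1: best P0=- P1=NH1
Op 2: best P0=- P1=NH1
Op 3: best P0=- P1=NH0
Op 4: best P0=- P1=-
Op 5: best P0=NH0 P1=-
Op 6: best P0=NH0 P1=-
Op 7: best P0=NH0 P1=NH1
Op 8: best P0=NH0 P1=NH1
Op 9: best P0=NH0 P1=NH1
Op 10: best P0=NH0 P1=NH1
Op 11: best P0=NH0 P1=NH1
Op 12: best P0=NH0 P1=NH1

Answer: P0:NH0 P1:NH1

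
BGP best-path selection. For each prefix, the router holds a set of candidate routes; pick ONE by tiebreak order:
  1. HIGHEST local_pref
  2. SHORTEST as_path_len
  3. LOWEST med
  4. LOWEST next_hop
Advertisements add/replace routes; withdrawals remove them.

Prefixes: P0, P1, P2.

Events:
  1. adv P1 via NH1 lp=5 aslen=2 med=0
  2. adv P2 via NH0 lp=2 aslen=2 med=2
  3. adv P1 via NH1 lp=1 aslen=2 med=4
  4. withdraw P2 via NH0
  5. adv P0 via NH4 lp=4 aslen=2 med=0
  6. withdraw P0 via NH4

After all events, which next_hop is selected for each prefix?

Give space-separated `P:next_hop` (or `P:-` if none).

Op 1: best P0=- P1=NH1 P2=-
Op 2: best P0=- P1=NH1 P2=NH0
Op 3: best P0=- P1=NH1 P2=NH0
Op 4: best P0=- P1=NH1 P2=-
Op 5: best P0=NH4 P1=NH1 P2=-
Op 6: best P0=- P1=NH1 P2=-

Answer: P0:- P1:NH1 P2:-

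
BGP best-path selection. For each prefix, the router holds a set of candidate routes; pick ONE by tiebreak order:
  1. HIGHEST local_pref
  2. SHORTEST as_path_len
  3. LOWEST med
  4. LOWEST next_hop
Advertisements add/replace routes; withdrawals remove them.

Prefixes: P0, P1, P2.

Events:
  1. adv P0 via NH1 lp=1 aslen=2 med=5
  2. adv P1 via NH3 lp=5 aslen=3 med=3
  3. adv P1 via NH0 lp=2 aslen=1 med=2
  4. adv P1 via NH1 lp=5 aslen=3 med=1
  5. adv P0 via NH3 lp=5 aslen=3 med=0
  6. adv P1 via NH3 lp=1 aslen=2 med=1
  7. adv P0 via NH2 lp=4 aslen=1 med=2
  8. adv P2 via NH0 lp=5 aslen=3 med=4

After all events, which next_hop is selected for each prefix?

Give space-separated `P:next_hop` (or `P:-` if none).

Op 1: best P0=NH1 P1=- P2=-
Op 2: best P0=NH1 P1=NH3 P2=-
Op 3: best P0=NH1 P1=NH3 P2=-
Op 4: best P0=NH1 P1=NH1 P2=-
Op 5: best P0=NH3 P1=NH1 P2=-
Op 6: best P0=NH3 P1=NH1 P2=-
Op 7: best P0=NH3 P1=NH1 P2=-
Op 8: best P0=NH3 P1=NH1 P2=NH0

Answer: P0:NH3 P1:NH1 P2:NH0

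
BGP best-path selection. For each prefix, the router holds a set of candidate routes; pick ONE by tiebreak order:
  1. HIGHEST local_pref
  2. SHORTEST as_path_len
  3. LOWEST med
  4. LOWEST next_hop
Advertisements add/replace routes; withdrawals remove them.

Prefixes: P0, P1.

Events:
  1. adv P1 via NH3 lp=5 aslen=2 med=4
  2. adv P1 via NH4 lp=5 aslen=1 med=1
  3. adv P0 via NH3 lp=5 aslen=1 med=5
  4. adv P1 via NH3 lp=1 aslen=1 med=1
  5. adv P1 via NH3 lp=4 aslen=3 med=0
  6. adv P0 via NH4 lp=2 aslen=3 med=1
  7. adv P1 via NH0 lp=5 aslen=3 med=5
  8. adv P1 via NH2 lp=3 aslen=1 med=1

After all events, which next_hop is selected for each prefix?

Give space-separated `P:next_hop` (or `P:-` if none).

Answer: P0:NH3 P1:NH4

Derivation:
Op 1: best P0=- P1=NH3
Op 2: best P0=- P1=NH4
Op 3: best P0=NH3 P1=NH4
Op 4: best P0=NH3 P1=NH4
Op 5: best P0=NH3 P1=NH4
Op 6: best P0=NH3 P1=NH4
Op 7: best P0=NH3 P1=NH4
Op 8: best P0=NH3 P1=NH4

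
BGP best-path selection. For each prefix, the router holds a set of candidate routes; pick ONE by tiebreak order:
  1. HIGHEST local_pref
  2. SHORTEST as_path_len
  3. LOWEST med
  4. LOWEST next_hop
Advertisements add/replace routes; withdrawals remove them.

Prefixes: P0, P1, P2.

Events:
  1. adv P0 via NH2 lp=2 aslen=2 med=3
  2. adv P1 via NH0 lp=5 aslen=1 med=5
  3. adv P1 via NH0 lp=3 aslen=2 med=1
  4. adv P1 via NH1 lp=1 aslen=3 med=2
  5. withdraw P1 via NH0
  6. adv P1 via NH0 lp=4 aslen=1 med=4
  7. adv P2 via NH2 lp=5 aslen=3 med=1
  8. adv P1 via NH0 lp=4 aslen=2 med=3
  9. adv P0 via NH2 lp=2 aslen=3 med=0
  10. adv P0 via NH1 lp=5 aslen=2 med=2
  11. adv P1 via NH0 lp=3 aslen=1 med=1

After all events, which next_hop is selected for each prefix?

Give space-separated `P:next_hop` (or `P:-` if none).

Op 1: best P0=NH2 P1=- P2=-
Op 2: best P0=NH2 P1=NH0 P2=-
Op 3: best P0=NH2 P1=NH0 P2=-
Op 4: best P0=NH2 P1=NH0 P2=-
Op 5: best P0=NH2 P1=NH1 P2=-
Op 6: best P0=NH2 P1=NH0 P2=-
Op 7: best P0=NH2 P1=NH0 P2=NH2
Op 8: best P0=NH2 P1=NH0 P2=NH2
Op 9: best P0=NH2 P1=NH0 P2=NH2
Op 10: best P0=NH1 P1=NH0 P2=NH2
Op 11: best P0=NH1 P1=NH0 P2=NH2

Answer: P0:NH1 P1:NH0 P2:NH2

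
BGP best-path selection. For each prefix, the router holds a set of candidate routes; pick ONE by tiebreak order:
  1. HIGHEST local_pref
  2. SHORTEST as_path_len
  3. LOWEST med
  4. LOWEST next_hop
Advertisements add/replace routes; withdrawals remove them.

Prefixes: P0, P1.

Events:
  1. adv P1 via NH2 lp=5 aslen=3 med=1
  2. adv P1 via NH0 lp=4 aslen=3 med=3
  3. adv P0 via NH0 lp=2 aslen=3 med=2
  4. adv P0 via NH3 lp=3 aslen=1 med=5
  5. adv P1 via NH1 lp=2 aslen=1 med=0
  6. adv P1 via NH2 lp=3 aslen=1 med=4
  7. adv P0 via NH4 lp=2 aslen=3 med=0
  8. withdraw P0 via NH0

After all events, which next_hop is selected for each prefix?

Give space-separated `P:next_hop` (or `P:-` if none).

Op 1: best P0=- P1=NH2
Op 2: best P0=- P1=NH2
Op 3: best P0=NH0 P1=NH2
Op 4: best P0=NH3 P1=NH2
Op 5: best P0=NH3 P1=NH2
Op 6: best P0=NH3 P1=NH0
Op 7: best P0=NH3 P1=NH0
Op 8: best P0=NH3 P1=NH0

Answer: P0:NH3 P1:NH0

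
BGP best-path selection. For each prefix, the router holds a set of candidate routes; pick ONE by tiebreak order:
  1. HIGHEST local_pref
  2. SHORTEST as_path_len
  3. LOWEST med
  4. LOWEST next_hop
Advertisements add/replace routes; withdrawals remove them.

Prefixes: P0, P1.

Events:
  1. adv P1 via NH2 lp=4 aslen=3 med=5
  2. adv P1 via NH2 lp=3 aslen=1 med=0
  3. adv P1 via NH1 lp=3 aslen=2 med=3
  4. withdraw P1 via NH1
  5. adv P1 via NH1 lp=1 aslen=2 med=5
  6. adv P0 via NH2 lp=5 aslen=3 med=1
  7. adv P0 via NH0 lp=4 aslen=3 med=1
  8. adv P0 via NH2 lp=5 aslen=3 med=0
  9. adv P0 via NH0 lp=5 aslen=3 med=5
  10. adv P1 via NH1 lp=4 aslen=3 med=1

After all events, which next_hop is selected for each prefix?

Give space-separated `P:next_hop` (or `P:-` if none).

Answer: P0:NH2 P1:NH1

Derivation:
Op 1: best P0=- P1=NH2
Op 2: best P0=- P1=NH2
Op 3: best P0=- P1=NH2
Op 4: best P0=- P1=NH2
Op 5: best P0=- P1=NH2
Op 6: best P0=NH2 P1=NH2
Op 7: best P0=NH2 P1=NH2
Op 8: best P0=NH2 P1=NH2
Op 9: best P0=NH2 P1=NH2
Op 10: best P0=NH2 P1=NH1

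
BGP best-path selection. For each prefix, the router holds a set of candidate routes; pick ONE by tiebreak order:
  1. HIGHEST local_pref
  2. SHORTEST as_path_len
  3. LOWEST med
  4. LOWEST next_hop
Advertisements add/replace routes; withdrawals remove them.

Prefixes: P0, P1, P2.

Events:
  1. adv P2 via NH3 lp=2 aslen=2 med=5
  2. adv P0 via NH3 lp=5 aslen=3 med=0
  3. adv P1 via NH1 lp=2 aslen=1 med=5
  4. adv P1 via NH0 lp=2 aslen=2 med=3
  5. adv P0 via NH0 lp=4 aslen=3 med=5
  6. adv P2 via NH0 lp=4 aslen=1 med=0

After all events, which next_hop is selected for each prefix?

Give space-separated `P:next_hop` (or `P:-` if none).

Answer: P0:NH3 P1:NH1 P2:NH0

Derivation:
Op 1: best P0=- P1=- P2=NH3
Op 2: best P0=NH3 P1=- P2=NH3
Op 3: best P0=NH3 P1=NH1 P2=NH3
Op 4: best P0=NH3 P1=NH1 P2=NH3
Op 5: best P0=NH3 P1=NH1 P2=NH3
Op 6: best P0=NH3 P1=NH1 P2=NH0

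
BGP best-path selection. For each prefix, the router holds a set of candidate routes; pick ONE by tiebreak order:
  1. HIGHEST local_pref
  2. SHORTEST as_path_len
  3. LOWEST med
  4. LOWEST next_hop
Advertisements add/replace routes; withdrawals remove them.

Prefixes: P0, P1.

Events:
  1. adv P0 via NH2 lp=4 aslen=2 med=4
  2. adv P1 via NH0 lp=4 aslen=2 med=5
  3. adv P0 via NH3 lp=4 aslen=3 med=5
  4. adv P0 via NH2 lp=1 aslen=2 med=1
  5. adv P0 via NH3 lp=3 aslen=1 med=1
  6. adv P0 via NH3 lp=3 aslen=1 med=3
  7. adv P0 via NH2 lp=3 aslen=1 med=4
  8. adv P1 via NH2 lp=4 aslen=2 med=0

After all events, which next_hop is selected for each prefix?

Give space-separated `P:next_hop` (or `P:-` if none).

Answer: P0:NH3 P1:NH2

Derivation:
Op 1: best P0=NH2 P1=-
Op 2: best P0=NH2 P1=NH0
Op 3: best P0=NH2 P1=NH0
Op 4: best P0=NH3 P1=NH0
Op 5: best P0=NH3 P1=NH0
Op 6: best P0=NH3 P1=NH0
Op 7: best P0=NH3 P1=NH0
Op 8: best P0=NH3 P1=NH2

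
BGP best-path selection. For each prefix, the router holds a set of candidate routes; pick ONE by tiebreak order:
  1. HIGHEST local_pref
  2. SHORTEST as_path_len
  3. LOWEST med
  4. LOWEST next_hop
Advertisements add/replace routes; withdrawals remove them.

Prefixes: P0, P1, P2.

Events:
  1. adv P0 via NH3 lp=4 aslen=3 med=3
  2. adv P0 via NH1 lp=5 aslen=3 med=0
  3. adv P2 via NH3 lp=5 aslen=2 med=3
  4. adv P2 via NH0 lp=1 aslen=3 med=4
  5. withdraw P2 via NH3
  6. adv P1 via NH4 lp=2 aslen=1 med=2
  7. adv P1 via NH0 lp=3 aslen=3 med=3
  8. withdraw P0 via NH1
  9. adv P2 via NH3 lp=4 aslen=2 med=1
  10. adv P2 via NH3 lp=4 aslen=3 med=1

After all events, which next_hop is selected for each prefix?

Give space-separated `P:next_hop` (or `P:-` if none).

Op 1: best P0=NH3 P1=- P2=-
Op 2: best P0=NH1 P1=- P2=-
Op 3: best P0=NH1 P1=- P2=NH3
Op 4: best P0=NH1 P1=- P2=NH3
Op 5: best P0=NH1 P1=- P2=NH0
Op 6: best P0=NH1 P1=NH4 P2=NH0
Op 7: best P0=NH1 P1=NH0 P2=NH0
Op 8: best P0=NH3 P1=NH0 P2=NH0
Op 9: best P0=NH3 P1=NH0 P2=NH3
Op 10: best P0=NH3 P1=NH0 P2=NH3

Answer: P0:NH3 P1:NH0 P2:NH3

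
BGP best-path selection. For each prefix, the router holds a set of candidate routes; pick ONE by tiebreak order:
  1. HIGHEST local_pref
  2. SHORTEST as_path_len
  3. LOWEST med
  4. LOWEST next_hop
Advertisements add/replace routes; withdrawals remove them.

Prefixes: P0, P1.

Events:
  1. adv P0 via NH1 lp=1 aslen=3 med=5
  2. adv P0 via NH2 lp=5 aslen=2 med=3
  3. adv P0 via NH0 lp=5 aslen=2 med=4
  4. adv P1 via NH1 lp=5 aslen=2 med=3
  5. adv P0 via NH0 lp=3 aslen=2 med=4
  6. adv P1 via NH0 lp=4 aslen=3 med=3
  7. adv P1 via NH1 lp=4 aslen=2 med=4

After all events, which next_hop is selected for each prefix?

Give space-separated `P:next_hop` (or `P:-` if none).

Op 1: best P0=NH1 P1=-
Op 2: best P0=NH2 P1=-
Op 3: best P0=NH2 P1=-
Op 4: best P0=NH2 P1=NH1
Op 5: best P0=NH2 P1=NH1
Op 6: best P0=NH2 P1=NH1
Op 7: best P0=NH2 P1=NH1

Answer: P0:NH2 P1:NH1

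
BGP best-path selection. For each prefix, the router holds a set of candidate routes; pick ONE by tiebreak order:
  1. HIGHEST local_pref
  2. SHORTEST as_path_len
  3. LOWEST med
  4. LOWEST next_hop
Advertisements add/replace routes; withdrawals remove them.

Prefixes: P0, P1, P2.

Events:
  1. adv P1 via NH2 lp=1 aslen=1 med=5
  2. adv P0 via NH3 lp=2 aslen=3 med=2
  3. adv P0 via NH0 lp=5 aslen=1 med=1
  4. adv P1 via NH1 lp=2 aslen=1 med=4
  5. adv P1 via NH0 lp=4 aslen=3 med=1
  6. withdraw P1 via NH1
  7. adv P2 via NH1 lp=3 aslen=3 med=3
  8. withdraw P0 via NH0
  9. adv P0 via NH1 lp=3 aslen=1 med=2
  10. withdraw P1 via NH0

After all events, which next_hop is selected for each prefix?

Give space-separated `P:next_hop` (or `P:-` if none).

Answer: P0:NH1 P1:NH2 P2:NH1

Derivation:
Op 1: best P0=- P1=NH2 P2=-
Op 2: best P0=NH3 P1=NH2 P2=-
Op 3: best P0=NH0 P1=NH2 P2=-
Op 4: best P0=NH0 P1=NH1 P2=-
Op 5: best P0=NH0 P1=NH0 P2=-
Op 6: best P0=NH0 P1=NH0 P2=-
Op 7: best P0=NH0 P1=NH0 P2=NH1
Op 8: best P0=NH3 P1=NH0 P2=NH1
Op 9: best P0=NH1 P1=NH0 P2=NH1
Op 10: best P0=NH1 P1=NH2 P2=NH1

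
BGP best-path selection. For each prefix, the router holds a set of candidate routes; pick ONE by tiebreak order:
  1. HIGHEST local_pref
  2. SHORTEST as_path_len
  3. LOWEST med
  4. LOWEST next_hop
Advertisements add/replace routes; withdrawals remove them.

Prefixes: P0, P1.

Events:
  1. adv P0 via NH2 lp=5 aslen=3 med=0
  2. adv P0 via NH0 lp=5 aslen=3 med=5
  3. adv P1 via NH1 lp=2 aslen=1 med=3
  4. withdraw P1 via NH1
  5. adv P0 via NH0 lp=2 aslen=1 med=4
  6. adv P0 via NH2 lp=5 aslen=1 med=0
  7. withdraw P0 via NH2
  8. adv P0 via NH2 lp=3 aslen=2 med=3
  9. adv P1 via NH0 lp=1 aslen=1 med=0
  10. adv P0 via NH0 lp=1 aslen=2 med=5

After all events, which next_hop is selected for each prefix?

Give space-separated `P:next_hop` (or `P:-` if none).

Op 1: best P0=NH2 P1=-
Op 2: best P0=NH2 P1=-
Op 3: best P0=NH2 P1=NH1
Op 4: best P0=NH2 P1=-
Op 5: best P0=NH2 P1=-
Op 6: best P0=NH2 P1=-
Op 7: best P0=NH0 P1=-
Op 8: best P0=NH2 P1=-
Op 9: best P0=NH2 P1=NH0
Op 10: best P0=NH2 P1=NH0

Answer: P0:NH2 P1:NH0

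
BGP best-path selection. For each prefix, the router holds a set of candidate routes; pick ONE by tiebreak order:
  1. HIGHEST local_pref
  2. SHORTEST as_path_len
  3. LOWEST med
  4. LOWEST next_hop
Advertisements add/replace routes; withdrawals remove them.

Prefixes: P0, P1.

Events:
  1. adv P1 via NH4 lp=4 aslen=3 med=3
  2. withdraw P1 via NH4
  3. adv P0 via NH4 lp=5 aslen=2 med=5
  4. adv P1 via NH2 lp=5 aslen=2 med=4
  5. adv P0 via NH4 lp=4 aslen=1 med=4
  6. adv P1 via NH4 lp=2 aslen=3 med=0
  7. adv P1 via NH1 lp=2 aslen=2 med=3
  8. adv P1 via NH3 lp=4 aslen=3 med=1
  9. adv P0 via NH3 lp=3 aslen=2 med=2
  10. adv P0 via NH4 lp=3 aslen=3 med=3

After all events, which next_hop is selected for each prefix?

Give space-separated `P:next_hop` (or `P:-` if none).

Answer: P0:NH3 P1:NH2

Derivation:
Op 1: best P0=- P1=NH4
Op 2: best P0=- P1=-
Op 3: best P0=NH4 P1=-
Op 4: best P0=NH4 P1=NH2
Op 5: best P0=NH4 P1=NH2
Op 6: best P0=NH4 P1=NH2
Op 7: best P0=NH4 P1=NH2
Op 8: best P0=NH4 P1=NH2
Op 9: best P0=NH4 P1=NH2
Op 10: best P0=NH3 P1=NH2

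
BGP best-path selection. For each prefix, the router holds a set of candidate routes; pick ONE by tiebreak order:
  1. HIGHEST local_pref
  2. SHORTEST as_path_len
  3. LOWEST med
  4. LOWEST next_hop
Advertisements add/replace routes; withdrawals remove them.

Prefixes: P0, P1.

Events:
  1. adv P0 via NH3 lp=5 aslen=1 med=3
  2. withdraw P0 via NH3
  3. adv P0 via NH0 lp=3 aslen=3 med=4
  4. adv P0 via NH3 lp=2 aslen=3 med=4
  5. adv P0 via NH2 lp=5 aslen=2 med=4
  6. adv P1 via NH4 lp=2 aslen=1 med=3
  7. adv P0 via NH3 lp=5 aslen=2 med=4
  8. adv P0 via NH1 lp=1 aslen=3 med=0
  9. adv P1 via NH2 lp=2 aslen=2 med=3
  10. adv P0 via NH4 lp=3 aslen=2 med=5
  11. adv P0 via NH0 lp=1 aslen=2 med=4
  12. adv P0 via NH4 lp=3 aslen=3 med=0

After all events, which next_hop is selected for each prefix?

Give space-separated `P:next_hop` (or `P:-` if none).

Op 1: best P0=NH3 P1=-
Op 2: best P0=- P1=-
Op 3: best P0=NH0 P1=-
Op 4: best P0=NH0 P1=-
Op 5: best P0=NH2 P1=-
Op 6: best P0=NH2 P1=NH4
Op 7: best P0=NH2 P1=NH4
Op 8: best P0=NH2 P1=NH4
Op 9: best P0=NH2 P1=NH4
Op 10: best P0=NH2 P1=NH4
Op 11: best P0=NH2 P1=NH4
Op 12: best P0=NH2 P1=NH4

Answer: P0:NH2 P1:NH4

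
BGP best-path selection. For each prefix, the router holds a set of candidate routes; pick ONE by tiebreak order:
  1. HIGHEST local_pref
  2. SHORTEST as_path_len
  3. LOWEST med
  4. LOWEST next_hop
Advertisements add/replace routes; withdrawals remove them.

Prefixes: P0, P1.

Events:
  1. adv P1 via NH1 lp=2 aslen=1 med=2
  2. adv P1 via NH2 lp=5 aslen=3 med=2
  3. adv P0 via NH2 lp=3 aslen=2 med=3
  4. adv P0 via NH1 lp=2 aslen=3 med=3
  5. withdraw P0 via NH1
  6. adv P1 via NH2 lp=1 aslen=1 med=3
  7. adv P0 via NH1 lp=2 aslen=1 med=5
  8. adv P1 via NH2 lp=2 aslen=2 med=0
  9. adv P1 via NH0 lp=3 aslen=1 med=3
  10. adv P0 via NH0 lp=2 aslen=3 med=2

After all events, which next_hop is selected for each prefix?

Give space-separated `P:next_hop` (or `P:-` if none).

Op 1: best P0=- P1=NH1
Op 2: best P0=- P1=NH2
Op 3: best P0=NH2 P1=NH2
Op 4: best P0=NH2 P1=NH2
Op 5: best P0=NH2 P1=NH2
Op 6: best P0=NH2 P1=NH1
Op 7: best P0=NH2 P1=NH1
Op 8: best P0=NH2 P1=NH1
Op 9: best P0=NH2 P1=NH0
Op 10: best P0=NH2 P1=NH0

Answer: P0:NH2 P1:NH0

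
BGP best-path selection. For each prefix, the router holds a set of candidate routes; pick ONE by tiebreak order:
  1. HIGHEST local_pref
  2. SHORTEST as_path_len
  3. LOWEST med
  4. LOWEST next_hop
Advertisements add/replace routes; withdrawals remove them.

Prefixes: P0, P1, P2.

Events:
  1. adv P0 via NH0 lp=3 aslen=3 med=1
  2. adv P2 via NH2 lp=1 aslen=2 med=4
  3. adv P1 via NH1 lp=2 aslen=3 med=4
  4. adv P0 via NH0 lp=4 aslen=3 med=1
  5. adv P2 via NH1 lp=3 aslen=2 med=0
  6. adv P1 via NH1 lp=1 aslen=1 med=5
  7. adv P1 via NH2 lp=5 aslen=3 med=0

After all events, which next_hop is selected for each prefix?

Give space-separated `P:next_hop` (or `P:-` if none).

Op 1: best P0=NH0 P1=- P2=-
Op 2: best P0=NH0 P1=- P2=NH2
Op 3: best P0=NH0 P1=NH1 P2=NH2
Op 4: best P0=NH0 P1=NH1 P2=NH2
Op 5: best P0=NH0 P1=NH1 P2=NH1
Op 6: best P0=NH0 P1=NH1 P2=NH1
Op 7: best P0=NH0 P1=NH2 P2=NH1

Answer: P0:NH0 P1:NH2 P2:NH1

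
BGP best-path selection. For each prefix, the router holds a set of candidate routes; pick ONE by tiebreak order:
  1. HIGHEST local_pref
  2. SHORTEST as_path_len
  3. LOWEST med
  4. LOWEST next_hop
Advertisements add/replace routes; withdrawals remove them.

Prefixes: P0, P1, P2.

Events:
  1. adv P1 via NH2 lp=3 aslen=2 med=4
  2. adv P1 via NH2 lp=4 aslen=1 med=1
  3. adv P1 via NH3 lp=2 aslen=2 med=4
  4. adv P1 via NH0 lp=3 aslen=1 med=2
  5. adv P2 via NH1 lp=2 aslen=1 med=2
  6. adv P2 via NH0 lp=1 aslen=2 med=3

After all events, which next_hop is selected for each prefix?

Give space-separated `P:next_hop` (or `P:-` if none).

Answer: P0:- P1:NH2 P2:NH1

Derivation:
Op 1: best P0=- P1=NH2 P2=-
Op 2: best P0=- P1=NH2 P2=-
Op 3: best P0=- P1=NH2 P2=-
Op 4: best P0=- P1=NH2 P2=-
Op 5: best P0=- P1=NH2 P2=NH1
Op 6: best P0=- P1=NH2 P2=NH1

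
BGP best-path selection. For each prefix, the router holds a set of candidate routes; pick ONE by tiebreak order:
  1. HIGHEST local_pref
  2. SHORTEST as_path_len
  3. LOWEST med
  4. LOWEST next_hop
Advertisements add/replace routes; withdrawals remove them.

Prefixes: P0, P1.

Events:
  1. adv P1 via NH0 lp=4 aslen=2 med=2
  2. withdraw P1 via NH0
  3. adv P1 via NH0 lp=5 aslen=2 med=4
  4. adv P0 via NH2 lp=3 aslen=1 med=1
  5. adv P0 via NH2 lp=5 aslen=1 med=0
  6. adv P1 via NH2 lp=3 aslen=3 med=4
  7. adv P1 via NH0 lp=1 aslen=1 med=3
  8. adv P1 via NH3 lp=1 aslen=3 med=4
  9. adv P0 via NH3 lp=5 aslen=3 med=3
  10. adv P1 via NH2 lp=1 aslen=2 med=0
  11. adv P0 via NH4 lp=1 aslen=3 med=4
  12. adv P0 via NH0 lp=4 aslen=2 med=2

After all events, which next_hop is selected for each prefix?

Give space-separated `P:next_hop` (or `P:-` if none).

Answer: P0:NH2 P1:NH0

Derivation:
Op 1: best P0=- P1=NH0
Op 2: best P0=- P1=-
Op 3: best P0=- P1=NH0
Op 4: best P0=NH2 P1=NH0
Op 5: best P0=NH2 P1=NH0
Op 6: best P0=NH2 P1=NH0
Op 7: best P0=NH2 P1=NH2
Op 8: best P0=NH2 P1=NH2
Op 9: best P0=NH2 P1=NH2
Op 10: best P0=NH2 P1=NH0
Op 11: best P0=NH2 P1=NH0
Op 12: best P0=NH2 P1=NH0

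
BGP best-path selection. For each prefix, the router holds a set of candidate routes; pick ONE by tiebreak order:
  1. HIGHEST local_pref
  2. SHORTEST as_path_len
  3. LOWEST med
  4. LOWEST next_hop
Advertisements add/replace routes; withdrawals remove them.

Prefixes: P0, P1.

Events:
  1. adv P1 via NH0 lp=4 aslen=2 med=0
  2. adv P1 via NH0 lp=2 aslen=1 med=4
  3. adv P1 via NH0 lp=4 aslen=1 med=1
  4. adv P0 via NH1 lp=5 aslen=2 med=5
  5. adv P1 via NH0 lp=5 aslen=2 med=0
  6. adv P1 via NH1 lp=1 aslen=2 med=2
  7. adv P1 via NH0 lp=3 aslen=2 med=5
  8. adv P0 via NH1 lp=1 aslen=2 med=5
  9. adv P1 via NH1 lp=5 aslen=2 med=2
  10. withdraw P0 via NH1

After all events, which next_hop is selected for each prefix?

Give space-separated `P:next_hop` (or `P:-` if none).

Answer: P0:- P1:NH1

Derivation:
Op 1: best P0=- P1=NH0
Op 2: best P0=- P1=NH0
Op 3: best P0=- P1=NH0
Op 4: best P0=NH1 P1=NH0
Op 5: best P0=NH1 P1=NH0
Op 6: best P0=NH1 P1=NH0
Op 7: best P0=NH1 P1=NH0
Op 8: best P0=NH1 P1=NH0
Op 9: best P0=NH1 P1=NH1
Op 10: best P0=- P1=NH1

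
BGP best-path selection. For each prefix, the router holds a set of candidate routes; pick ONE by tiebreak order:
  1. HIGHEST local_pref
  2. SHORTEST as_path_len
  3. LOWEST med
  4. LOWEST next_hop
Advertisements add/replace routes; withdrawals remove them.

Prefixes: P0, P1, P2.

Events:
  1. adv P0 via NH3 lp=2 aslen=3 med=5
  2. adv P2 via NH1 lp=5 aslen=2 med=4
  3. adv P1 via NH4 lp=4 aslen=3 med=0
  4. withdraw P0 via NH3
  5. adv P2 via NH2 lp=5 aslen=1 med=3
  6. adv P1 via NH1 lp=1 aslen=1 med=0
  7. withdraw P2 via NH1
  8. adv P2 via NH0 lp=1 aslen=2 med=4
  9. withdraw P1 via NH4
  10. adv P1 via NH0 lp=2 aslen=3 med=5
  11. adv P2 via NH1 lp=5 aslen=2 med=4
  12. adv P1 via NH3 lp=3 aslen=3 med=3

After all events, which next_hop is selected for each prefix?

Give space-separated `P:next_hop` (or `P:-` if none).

Answer: P0:- P1:NH3 P2:NH2

Derivation:
Op 1: best P0=NH3 P1=- P2=-
Op 2: best P0=NH3 P1=- P2=NH1
Op 3: best P0=NH3 P1=NH4 P2=NH1
Op 4: best P0=- P1=NH4 P2=NH1
Op 5: best P0=- P1=NH4 P2=NH2
Op 6: best P0=- P1=NH4 P2=NH2
Op 7: best P0=- P1=NH4 P2=NH2
Op 8: best P0=- P1=NH4 P2=NH2
Op 9: best P0=- P1=NH1 P2=NH2
Op 10: best P0=- P1=NH0 P2=NH2
Op 11: best P0=- P1=NH0 P2=NH2
Op 12: best P0=- P1=NH3 P2=NH2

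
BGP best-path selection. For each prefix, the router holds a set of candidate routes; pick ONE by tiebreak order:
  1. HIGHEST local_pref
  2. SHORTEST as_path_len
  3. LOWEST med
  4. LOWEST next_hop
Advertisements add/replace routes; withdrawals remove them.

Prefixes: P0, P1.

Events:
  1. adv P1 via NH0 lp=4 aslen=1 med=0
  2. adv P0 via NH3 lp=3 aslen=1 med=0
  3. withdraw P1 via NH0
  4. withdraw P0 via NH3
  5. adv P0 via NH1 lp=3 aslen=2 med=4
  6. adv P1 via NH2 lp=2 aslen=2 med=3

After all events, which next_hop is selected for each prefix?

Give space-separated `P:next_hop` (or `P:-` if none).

Answer: P0:NH1 P1:NH2

Derivation:
Op 1: best P0=- P1=NH0
Op 2: best P0=NH3 P1=NH0
Op 3: best P0=NH3 P1=-
Op 4: best P0=- P1=-
Op 5: best P0=NH1 P1=-
Op 6: best P0=NH1 P1=NH2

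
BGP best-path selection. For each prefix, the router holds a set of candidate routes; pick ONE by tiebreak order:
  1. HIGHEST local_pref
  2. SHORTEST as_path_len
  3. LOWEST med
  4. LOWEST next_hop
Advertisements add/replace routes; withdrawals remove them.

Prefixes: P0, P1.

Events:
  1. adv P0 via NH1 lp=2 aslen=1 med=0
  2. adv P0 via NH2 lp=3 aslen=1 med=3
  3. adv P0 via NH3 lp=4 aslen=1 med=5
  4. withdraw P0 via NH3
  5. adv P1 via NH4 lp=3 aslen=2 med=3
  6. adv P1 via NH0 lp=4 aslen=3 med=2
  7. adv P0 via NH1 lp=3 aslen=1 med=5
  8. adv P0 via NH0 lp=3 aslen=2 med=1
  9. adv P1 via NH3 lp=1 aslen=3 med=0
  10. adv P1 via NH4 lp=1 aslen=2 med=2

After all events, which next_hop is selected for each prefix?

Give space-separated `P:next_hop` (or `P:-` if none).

Answer: P0:NH2 P1:NH0

Derivation:
Op 1: best P0=NH1 P1=-
Op 2: best P0=NH2 P1=-
Op 3: best P0=NH3 P1=-
Op 4: best P0=NH2 P1=-
Op 5: best P0=NH2 P1=NH4
Op 6: best P0=NH2 P1=NH0
Op 7: best P0=NH2 P1=NH0
Op 8: best P0=NH2 P1=NH0
Op 9: best P0=NH2 P1=NH0
Op 10: best P0=NH2 P1=NH0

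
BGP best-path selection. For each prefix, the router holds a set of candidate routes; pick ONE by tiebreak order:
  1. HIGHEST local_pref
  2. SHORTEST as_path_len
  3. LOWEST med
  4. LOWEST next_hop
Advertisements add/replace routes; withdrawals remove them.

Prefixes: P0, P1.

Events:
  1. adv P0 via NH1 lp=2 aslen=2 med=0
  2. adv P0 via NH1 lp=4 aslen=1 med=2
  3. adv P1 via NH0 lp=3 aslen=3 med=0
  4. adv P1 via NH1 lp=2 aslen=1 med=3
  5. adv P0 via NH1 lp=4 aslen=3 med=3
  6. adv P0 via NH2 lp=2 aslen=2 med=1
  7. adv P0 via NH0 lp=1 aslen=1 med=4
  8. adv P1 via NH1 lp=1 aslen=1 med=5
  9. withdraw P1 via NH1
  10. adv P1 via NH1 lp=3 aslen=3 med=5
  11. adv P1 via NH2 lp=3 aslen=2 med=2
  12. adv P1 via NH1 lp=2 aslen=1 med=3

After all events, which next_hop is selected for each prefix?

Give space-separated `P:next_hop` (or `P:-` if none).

Op 1: best P0=NH1 P1=-
Op 2: best P0=NH1 P1=-
Op 3: best P0=NH1 P1=NH0
Op 4: best P0=NH1 P1=NH0
Op 5: best P0=NH1 P1=NH0
Op 6: best P0=NH1 P1=NH0
Op 7: best P0=NH1 P1=NH0
Op 8: best P0=NH1 P1=NH0
Op 9: best P0=NH1 P1=NH0
Op 10: best P0=NH1 P1=NH0
Op 11: best P0=NH1 P1=NH2
Op 12: best P0=NH1 P1=NH2

Answer: P0:NH1 P1:NH2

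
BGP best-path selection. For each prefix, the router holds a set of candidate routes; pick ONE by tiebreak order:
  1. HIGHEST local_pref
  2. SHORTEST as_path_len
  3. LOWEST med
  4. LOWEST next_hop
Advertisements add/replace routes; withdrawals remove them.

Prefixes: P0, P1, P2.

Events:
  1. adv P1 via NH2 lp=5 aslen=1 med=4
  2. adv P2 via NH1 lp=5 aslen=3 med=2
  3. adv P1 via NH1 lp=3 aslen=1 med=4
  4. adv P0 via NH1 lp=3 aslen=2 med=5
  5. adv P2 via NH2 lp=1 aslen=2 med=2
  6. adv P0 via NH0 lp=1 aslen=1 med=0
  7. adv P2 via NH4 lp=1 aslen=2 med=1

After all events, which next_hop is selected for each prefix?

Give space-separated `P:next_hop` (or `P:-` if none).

Op 1: best P0=- P1=NH2 P2=-
Op 2: best P0=- P1=NH2 P2=NH1
Op 3: best P0=- P1=NH2 P2=NH1
Op 4: best P0=NH1 P1=NH2 P2=NH1
Op 5: best P0=NH1 P1=NH2 P2=NH1
Op 6: best P0=NH1 P1=NH2 P2=NH1
Op 7: best P0=NH1 P1=NH2 P2=NH1

Answer: P0:NH1 P1:NH2 P2:NH1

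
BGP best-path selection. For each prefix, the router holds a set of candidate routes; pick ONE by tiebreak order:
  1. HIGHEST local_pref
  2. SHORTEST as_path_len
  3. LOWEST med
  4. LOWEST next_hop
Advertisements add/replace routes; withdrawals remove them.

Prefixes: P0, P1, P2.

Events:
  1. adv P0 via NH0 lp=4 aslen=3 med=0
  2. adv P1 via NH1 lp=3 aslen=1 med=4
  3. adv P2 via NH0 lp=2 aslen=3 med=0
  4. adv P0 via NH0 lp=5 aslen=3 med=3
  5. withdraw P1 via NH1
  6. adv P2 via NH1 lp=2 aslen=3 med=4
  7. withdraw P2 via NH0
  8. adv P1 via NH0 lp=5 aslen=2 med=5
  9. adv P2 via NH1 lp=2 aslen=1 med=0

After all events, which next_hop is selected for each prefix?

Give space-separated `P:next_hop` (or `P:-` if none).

Answer: P0:NH0 P1:NH0 P2:NH1

Derivation:
Op 1: best P0=NH0 P1=- P2=-
Op 2: best P0=NH0 P1=NH1 P2=-
Op 3: best P0=NH0 P1=NH1 P2=NH0
Op 4: best P0=NH0 P1=NH1 P2=NH0
Op 5: best P0=NH0 P1=- P2=NH0
Op 6: best P0=NH0 P1=- P2=NH0
Op 7: best P0=NH0 P1=- P2=NH1
Op 8: best P0=NH0 P1=NH0 P2=NH1
Op 9: best P0=NH0 P1=NH0 P2=NH1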